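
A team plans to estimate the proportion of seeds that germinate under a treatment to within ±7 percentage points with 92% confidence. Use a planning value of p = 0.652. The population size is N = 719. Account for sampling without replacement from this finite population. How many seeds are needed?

119

For a proportion with margin E = 0.07 at 92% confidence, z = 1.751.
n = p̂(1−p̂)(z/E)² = 0.652 × 0.348 × (1.751/0.07)² = 141.97 — call this n₀.
Finite-population correction with N = 719: n = n₀ / (1 + (n₀−1)/N) = 141.97 / 1.196 = 118.70
Round up: n = 119.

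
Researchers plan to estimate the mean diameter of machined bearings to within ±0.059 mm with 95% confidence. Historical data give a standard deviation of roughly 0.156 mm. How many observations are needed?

For a mean, the margin of error is E = z·σ/√n, so n = (zσ/E)².
At 95% confidence, z = 1.960.
n = (1.960 × 0.156 / 0.059)² = 26.86
Round up: n = 27.

27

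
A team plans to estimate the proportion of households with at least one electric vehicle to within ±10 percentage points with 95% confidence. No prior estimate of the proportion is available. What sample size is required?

n = 97

For a proportion with margin E = 0.1 at 95% confidence, z = 1.960.
With no prior estimate, use p = 0.5, which maximizes p(1−p) at 0.25.
n = 0.25 × (z/E)² = 0.25 × (1.960/0.1)² = 96.04
Round up: n = 97.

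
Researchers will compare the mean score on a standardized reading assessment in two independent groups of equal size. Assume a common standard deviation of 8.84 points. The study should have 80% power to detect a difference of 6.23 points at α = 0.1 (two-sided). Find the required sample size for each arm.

For two equal groups, n per group = 2·((z_{α/2} + z_β)·σ/δ)².
z_{α/2} = 1.645; z_β = 0.842 (power 80%).
n = 2 × (2.487 × 8.84 / 6.23)² = 2 × 12.45 = 24.90
Round up: n = 25 per group.

25 per group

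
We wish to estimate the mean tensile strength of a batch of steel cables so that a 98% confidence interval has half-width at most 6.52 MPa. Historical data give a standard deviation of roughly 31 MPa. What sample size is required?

123

For a mean, the margin of error is E = z·σ/√n, so n = (zσ/E)².
At 98% confidence, z = 2.326.
n = (2.326 × 31 / 6.52)² = 122.31
Round up: n = 123.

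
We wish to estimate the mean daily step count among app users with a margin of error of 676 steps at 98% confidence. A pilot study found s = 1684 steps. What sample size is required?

For a mean, the margin of error is E = z·σ/√n, so n = (zσ/E)².
At 98% confidence, z = 2.326.
n = (2.326 × 1684 / 676)² = 33.57
Round up: n = 34.

n = 34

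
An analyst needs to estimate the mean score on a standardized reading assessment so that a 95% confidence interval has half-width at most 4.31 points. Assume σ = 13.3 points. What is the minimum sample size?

For a mean, the margin of error is E = z·σ/√n, so n = (zσ/E)².
At 95% confidence, z = 1.960.
n = (1.960 × 13.3 / 4.31)² = 36.58
Round up: n = 37.

37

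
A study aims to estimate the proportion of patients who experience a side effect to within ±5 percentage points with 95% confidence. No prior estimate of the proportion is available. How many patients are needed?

For a proportion with margin E = 0.05 at 95% confidence, z = 1.960.
With no prior estimate, use p = 0.5, which maximizes p(1−p) at 0.25.
n = 0.25 × (z/E)² = 0.25 × (1.960/0.05)² = 384.16
Round up: n = 385.

n = 385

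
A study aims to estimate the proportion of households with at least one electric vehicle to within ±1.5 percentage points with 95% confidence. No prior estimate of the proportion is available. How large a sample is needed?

n = 4269

For a proportion with margin E = 0.015 at 95% confidence, z = 1.960.
With no prior estimate, use p = 0.5, which maximizes p(1−p) at 0.25.
n = 0.25 × (z/E)² = 0.25 × (1.960/0.015)² = 4268.44
Round up: n = 4269.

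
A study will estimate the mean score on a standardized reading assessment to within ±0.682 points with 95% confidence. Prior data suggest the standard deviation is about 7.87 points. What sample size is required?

n = 512

For a mean, the margin of error is E = z·σ/√n, so n = (zσ/E)².
At 95% confidence, z = 1.960.
n = (1.960 × 7.87 / 0.682)² = 511.56
Round up: n = 512.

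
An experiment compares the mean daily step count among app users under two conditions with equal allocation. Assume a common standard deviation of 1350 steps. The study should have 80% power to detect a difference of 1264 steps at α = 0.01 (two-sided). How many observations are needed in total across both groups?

54 total

For two equal groups, n per group = 2·((z_{α/2} + z_β)·σ/δ)².
z_{α/2} = 2.576; z_β = 0.842 (power 80%).
n = 2 × (3.418 × 1350 / 1264)² = 2 × 13.33 = 26.66
Round up: n = 27 per group.
Total across both groups: 2 × 27 = 54.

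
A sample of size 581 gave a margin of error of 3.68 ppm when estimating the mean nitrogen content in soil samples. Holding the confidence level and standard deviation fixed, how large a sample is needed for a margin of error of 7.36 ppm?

146

Margin of error scales as 1/√n, so n₂ = n₁·(E₁/E₂)².
n₂ = 581 × (3.68/7.36)² = 581 × 0.25 = 145.25
Round up: n₂ = 146.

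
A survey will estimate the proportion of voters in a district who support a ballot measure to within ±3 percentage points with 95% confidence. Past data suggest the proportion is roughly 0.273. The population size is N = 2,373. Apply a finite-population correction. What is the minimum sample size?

For a proportion with margin E = 0.03 at 95% confidence, z = 1.960.
n = p̂(1−p̂)(z/E)² = 0.273 × 0.727 × (1.960/0.03)² = 847.16 — call this n₀.
Finite-population correction with N = 2,373: n = n₀ / (1 + (n₀−1)/N) = 847.16 / 1.357 = 624.29
Round up: n = 625.

n = 625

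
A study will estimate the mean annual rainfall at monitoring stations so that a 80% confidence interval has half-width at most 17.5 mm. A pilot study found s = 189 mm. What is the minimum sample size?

For a mean, the margin of error is E = z·σ/√n, so n = (zσ/E)².
At 80% confidence, z = 1.282.
n = (1.282 × 189 / 17.5)² = 191.70
Round up: n = 192.

n = 192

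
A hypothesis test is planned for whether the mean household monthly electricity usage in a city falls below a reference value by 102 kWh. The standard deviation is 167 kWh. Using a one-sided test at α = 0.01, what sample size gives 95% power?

n = 43

For a one-sample z-test, n = ((z_α + z_β)·σ/δ)².
z_α = 2.326 (one-sided α = 0.01); z_β = 1.645 (power 95% → β = 0.05).
n = (3.971 × 167 / 102)² = 42.27
Round up: n = 43.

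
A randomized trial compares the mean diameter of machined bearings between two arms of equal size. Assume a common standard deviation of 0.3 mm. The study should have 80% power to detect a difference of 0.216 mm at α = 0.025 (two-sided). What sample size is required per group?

37 per group

For two equal groups, n per group = 2·((z_{α/2} + z_β)·σ/δ)².
z_{α/2} = 2.241; z_β = 0.842 (power 80%).
n = 2 × (3.083 × 0.3 / 0.216)² = 2 × 18.34 = 36.68
Round up: n = 37 per group.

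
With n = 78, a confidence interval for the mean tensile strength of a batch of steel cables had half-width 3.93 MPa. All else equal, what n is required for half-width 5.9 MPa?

Margin of error scales as 1/√n, so n₂ = n₁·(E₁/E₂)².
n₂ = 78 × (3.93/5.9)² = 78 × 0.4437 = 34.61
Round up: n₂ = 35.

35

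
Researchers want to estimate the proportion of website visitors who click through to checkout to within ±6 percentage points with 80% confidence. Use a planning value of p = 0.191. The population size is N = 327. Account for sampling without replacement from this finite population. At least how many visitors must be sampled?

59

For a proportion with margin E = 0.06 at 80% confidence, z = 1.282.
n = p̂(1−p̂)(z/E)² = 0.191 × 0.809 × (1.282/0.06)² = 70.54 — call this n₀.
Finite-population correction with N = 327: n = n₀ / (1 + (n₀−1)/N) = 70.54 / 1.213 = 58.15
Round up: n = 59.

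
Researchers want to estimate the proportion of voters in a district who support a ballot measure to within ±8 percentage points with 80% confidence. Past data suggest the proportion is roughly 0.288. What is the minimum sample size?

53

For a proportion with margin E = 0.08 at 80% confidence, z = 1.282.
n = p̂(1−p̂)(z/E)² = 0.288 × 0.712 × (1.282/0.08)² = 52.66
Round up: n = 53.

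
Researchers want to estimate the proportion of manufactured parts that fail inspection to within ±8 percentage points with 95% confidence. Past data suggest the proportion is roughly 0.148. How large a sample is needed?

n = 76

For a proportion with margin E = 0.08 at 95% confidence, z = 1.960.
n = p̂(1−p̂)(z/E)² = 0.148 × 0.852 × (1.960/0.08)² = 75.69
Round up: n = 76.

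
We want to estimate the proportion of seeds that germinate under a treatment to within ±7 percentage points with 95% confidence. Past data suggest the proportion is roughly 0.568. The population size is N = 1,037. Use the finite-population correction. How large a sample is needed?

163

For a proportion with margin E = 0.07 at 95% confidence, z = 1.960.
n = p̂(1−p̂)(z/E)² = 0.568 × 0.432 × (1.960/0.07)² = 192.37 — call this n₀.
Finite-population correction with N = 1,037: n = n₀ / (1 + (n₀−1)/N) = 192.37 / 1.185 = 162.34
Round up: n = 163.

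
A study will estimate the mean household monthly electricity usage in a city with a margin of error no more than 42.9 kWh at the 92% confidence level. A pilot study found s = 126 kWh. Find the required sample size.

For a mean, the margin of error is E = z·σ/√n, so n = (zσ/E)².
At 92% confidence, z = 1.751.
n = (1.751 × 126 / 42.9)² = 26.45
Round up: n = 27.

n = 27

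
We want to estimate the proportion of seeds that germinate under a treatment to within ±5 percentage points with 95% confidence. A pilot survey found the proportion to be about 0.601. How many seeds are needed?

For a proportion with margin E = 0.05 at 95% confidence, z = 1.960.
n = p̂(1−p̂)(z/E)² = 0.601 × 0.399 × (1.960/0.05)² = 368.48
Round up: n = 369.

369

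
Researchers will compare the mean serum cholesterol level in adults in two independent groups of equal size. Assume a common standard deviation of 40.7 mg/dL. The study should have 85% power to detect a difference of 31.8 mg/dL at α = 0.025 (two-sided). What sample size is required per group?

For two equal groups, n per group = 2·((z_{α/2} + z_β)·σ/δ)².
z_{α/2} = 2.241; z_β = 1.036 (power 85%).
n = 2 × (3.277 × 40.7 / 31.8)² = 2 × 17.59 = 35.18
Round up: n = 36 per group.

36 per group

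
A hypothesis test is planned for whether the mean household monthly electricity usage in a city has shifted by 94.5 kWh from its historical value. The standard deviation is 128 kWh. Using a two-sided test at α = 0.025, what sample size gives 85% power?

For a one-sample z-test, n = ((z_{α/2} + z_β)·σ/δ)².
z_{α/2} = 2.241 (two-sided α = 0.025); z_β = 1.036 (power 85% → β = 0.15).
n = (3.277 × 128 / 94.5)² = 19.70
Round up: n = 20.

n = 20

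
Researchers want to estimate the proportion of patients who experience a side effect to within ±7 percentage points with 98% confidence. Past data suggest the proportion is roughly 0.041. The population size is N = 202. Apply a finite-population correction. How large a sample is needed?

For a proportion with margin E = 0.07 at 98% confidence, z = 2.326.
n = p̂(1−p̂)(z/E)² = 0.041 × 0.959 × (2.326/0.07)² = 43.41 — call this n₀.
Finite-population correction with N = 202: n = n₀ / (1 + (n₀−1)/N) = 43.41 / 1.21 = 35.88
Round up: n = 36.

36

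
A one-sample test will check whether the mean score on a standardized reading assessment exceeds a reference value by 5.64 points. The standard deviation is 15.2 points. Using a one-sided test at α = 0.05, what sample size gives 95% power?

79

For a one-sample z-test, n = ((z_α + z_β)·σ/δ)².
z_α = 1.645 (one-sided α = 0.05); z_β = 1.645 (power 95% → β = 0.05).
n = (3.290 × 15.2 / 5.64)² = 78.62
Round up: n = 79.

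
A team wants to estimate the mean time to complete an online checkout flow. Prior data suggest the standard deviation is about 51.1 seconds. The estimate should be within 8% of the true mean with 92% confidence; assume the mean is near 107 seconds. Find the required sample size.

110

For a mean, the margin of error is E = z·σ/√n, so n = (zσ/E)².
At 92% confidence, z = 1.751.
E = 8% of 107 = 8.56 seconds.
n = (1.751 × 51.1 / 8.56)² = 109.26
Round up: n = 110.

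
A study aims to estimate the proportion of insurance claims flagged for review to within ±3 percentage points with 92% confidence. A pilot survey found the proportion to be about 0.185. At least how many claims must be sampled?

For a proportion with margin E = 0.03 at 92% confidence, z = 1.751.
n = p̂(1−p̂)(z/E)² = 0.185 × 0.815 × (1.751/0.03)² = 513.64
Round up: n = 514.

514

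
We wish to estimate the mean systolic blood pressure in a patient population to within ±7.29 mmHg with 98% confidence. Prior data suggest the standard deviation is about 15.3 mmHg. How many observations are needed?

24

For a mean, the margin of error is E = z·σ/√n, so n = (zσ/E)².
At 98% confidence, z = 2.326.
n = (2.326 × 15.3 / 7.29)² = 23.83
Round up: n = 24.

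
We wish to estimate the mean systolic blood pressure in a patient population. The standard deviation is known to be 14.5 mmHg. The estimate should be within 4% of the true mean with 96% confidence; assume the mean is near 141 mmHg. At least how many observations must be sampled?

n = 28

For a mean, the margin of error is E = z·σ/√n, so n = (zσ/E)².
At 96% confidence, z = 2.054.
E = 4% of 141 = 5.64 mmHg.
n = (2.054 × 14.5 / 5.64)² = 27.89
Round up: n = 28.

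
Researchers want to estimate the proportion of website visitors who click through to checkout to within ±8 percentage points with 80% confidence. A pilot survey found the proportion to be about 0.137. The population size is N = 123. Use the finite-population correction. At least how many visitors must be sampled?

n = 25

For a proportion with margin E = 0.08 at 80% confidence, z = 1.282.
n = p̂(1−p̂)(z/E)² = 0.137 × 0.863 × (1.282/0.08)² = 30.36 — call this n₀.
Finite-population correction with N = 123: n = n₀ / (1 + (n₀−1)/N) = 30.36 / 1.239 = 24.50
Round up: n = 25.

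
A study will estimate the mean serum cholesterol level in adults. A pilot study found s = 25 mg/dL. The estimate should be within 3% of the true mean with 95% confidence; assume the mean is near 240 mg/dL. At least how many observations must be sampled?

For a mean, the margin of error is E = z·σ/√n, so n = (zσ/E)².
At 95% confidence, z = 1.960.
E = 3% of 240 = 7.2 mg/dL.
n = (1.960 × 25 / 7.2)² = 46.32
Round up: n = 47.

47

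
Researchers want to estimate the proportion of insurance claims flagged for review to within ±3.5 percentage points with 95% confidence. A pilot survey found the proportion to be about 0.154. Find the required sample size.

For a proportion with margin E = 0.035 at 95% confidence, z = 1.960.
n = p̂(1−p̂)(z/E)² = 0.154 × 0.846 × (1.960/0.035)² = 408.57
Round up: n = 409.

n = 409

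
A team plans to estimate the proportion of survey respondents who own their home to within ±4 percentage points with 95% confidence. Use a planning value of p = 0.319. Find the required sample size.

522

For a proportion with margin E = 0.04 at 95% confidence, z = 1.960.
n = p̂(1−p̂)(z/E)² = 0.319 × 0.681 × (1.960/0.04)² = 521.59
Round up: n = 522.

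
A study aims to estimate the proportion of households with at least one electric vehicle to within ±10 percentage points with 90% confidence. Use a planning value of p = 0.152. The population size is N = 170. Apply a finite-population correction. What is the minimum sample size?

30

For a proportion with margin E = 0.1 at 90% confidence, z = 1.645.
n = p̂(1−p̂)(z/E)² = 0.152 × 0.848 × (1.645/0.1)² = 34.88 — call this n₀.
Finite-population correction with N = 170: n = n₀ / (1 + (n₀−1)/N) = 34.88 / 1.199 = 29.09
Round up: n = 30.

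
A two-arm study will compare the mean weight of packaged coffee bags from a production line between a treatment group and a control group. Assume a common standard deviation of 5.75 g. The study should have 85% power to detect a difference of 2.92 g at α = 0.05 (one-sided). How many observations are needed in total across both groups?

112 total

For two equal groups, n per group = 2·((z_α + z_β)·σ/δ)².
z_α = 1.645; z_β = 1.036 (power 85%).
n = 2 × (2.681 × 5.75 / 2.92)² = 2 × 27.87 = 55.74
Round up: n = 56 per group.
Total across both groups: 2 × 56 = 112.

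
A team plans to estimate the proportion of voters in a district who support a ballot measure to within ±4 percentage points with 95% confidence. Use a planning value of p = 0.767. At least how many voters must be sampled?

For a proportion with margin E = 0.04 at 95% confidence, z = 1.960.
n = p̂(1−p̂)(z/E)² = 0.767 × 0.233 × (1.960/0.04)² = 429.09
Round up: n = 430.

n = 430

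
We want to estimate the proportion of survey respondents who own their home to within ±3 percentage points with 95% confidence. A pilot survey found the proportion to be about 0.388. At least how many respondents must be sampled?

n = 1014

For a proportion with margin E = 0.03 at 95% confidence, z = 1.960.
n = p̂(1−p̂)(z/E)² = 0.388 × 0.612 × (1.960/0.03)² = 1013.57
Round up: n = 1014.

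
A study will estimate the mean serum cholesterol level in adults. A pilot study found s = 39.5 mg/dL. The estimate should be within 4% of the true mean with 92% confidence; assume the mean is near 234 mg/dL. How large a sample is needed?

n = 55

For a mean, the margin of error is E = z·σ/√n, so n = (zσ/E)².
At 92% confidence, z = 1.751.
E = 4% of 234 = 9.36 mg/dL.
n = (1.751 × 39.5 / 9.36)² = 54.60
Round up: n = 55.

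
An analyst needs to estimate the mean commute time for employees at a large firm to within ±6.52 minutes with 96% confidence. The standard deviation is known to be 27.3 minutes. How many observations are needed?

n = 74

For a mean, the margin of error is E = z·σ/√n, so n = (zσ/E)².
At 96% confidence, z = 2.054.
n = (2.054 × 27.3 / 6.52)² = 73.97
Round up: n = 74.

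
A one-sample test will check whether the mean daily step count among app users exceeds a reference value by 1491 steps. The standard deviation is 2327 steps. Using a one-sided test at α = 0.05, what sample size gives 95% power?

For a one-sample z-test, n = ((z_α + z_β)·σ/δ)².
z_α = 1.645 (one-sided α = 0.05); z_β = 1.645 (power 95% → β = 0.05).
n = (3.290 × 2327 / 1491)² = 26.37
Round up: n = 27.

27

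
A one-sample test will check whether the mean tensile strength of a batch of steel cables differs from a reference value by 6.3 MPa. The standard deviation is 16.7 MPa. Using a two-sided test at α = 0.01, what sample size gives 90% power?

For a one-sample z-test, n = ((z_{α/2} + z_β)·σ/δ)².
z_{α/2} = 2.576 (two-sided α = 0.01); z_β = 1.282 (power 90% → β = 0.1).
n = (3.858 × 16.7 / 6.3)² = 104.59
Round up: n = 105.

n = 105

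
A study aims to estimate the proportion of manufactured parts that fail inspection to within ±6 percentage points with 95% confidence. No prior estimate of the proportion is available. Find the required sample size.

For a proportion with margin E = 0.06 at 95% confidence, z = 1.960.
With no prior estimate, use p = 0.5, which maximizes p(1−p) at 0.25.
n = 0.25 × (z/E)² = 0.25 × (1.960/0.06)² = 266.78
Round up: n = 267.

267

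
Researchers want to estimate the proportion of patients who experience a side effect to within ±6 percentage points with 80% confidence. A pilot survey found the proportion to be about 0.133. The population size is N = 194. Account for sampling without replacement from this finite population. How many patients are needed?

For a proportion with margin E = 0.06 at 80% confidence, z = 1.282.
n = p̂(1−p̂)(z/E)² = 0.133 × 0.867 × (1.282/0.06)² = 52.64 — call this n₀.
Finite-population correction with N = 194: n = n₀ / (1 + (n₀−1)/N) = 52.64 / 1.266 = 41.58
Round up: n = 42.

42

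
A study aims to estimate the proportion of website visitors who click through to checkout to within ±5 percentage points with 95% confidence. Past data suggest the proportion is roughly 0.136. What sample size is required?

n = 181

For a proportion with margin E = 0.05 at 95% confidence, z = 1.960.
n = p̂(1−p̂)(z/E)² = 0.136 × 0.864 × (1.960/0.05)² = 180.56
Round up: n = 181.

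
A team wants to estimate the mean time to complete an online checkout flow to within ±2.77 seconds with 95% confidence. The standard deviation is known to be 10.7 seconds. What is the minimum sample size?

For a mean, the margin of error is E = z·σ/√n, so n = (zσ/E)².
At 95% confidence, z = 1.960.
n = (1.960 × 10.7 / 2.77)² = 57.32
Round up: n = 58.

58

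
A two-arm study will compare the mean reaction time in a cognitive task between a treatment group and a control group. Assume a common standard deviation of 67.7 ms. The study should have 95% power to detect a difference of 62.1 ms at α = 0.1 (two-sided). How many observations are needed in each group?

26 per group

For two equal groups, n per group = 2·((z_{α/2} + z_β)·σ/δ)².
z_{α/2} = 1.645; z_β = 1.645 (power 95%).
n = 2 × (3.290 × 67.7 / 62.1)² = 2 × 12.86 = 25.72
Round up: n = 26 per group.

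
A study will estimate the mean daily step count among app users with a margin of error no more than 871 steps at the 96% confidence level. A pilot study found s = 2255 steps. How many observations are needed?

For a mean, the margin of error is E = z·σ/√n, so n = (zσ/E)².
At 96% confidence, z = 2.054.
n = (2.054 × 2255 / 871)² = 28.28
Round up: n = 29.

n = 29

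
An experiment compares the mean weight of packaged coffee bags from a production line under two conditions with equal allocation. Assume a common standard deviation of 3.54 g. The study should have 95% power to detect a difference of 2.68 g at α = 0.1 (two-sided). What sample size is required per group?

38 per group

For two equal groups, n per group = 2·((z_{α/2} + z_β)·σ/δ)².
z_{α/2} = 1.645; z_β = 1.645 (power 95%).
n = 2 × (3.290 × 3.54 / 2.68)² = 2 × 18.89 = 37.78
Round up: n = 38 per group.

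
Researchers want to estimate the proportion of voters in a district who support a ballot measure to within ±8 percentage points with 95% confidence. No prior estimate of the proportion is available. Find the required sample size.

For a proportion with margin E = 0.08 at 95% confidence, z = 1.960.
With no prior estimate, use p = 0.5, which maximizes p(1−p) at 0.25.
n = 0.25 × (z/E)² = 0.25 × (1.960/0.08)² = 150.06
Round up: n = 151.

151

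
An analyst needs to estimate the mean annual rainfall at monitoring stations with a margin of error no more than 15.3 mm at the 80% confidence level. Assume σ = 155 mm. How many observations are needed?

169

For a mean, the margin of error is E = z·σ/√n, so n = (zσ/E)².
At 80% confidence, z = 1.282.
n = (1.282 × 155 / 15.3)² = 168.68
Round up: n = 169.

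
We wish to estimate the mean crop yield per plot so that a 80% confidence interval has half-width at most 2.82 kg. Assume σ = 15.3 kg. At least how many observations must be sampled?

For a mean, the margin of error is E = z·σ/√n, so n = (zσ/E)².
At 80% confidence, z = 1.282.
n = (1.282 × 15.3 / 2.82)² = 48.38
Round up: n = 49.

49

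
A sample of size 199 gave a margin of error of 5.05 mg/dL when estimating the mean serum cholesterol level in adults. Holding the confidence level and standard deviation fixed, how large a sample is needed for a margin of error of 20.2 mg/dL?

n = 13

Margin of error scales as 1/√n, so n₂ = n₁·(E₁/E₂)².
n₂ = 199 × (5.05/20.2)² = 199 × 0.0625 = 12.44
Round up: n₂ = 13.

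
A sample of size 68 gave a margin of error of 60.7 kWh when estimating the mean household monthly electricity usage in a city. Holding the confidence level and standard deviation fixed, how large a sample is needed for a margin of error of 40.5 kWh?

Margin of error scales as 1/√n, so n₂ = n₁·(E₁/E₂)².
n₂ = 68 × (60.7/40.5)² = 68 × 2.246 = 152.73
Round up: n₂ = 153.

153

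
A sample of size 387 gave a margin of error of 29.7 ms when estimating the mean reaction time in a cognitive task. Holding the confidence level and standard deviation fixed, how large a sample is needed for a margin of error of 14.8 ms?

Margin of error scales as 1/√n, so n₂ = n₁·(E₁/E₂)².
n₂ = 387 × (29.7/14.8)² = 387 × 4.027 = 1558.45
Round up: n₂ = 1559.

1559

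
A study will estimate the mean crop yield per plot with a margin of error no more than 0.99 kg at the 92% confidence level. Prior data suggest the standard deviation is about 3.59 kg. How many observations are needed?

For a mean, the margin of error is E = z·σ/√n, so n = (zσ/E)².
At 92% confidence, z = 1.751.
n = (1.751 × 3.59 / 0.99)² = 40.32
Round up: n = 41.

n = 41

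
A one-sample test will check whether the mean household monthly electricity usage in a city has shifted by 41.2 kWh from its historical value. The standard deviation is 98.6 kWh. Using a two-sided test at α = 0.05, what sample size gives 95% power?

75

For a one-sample z-test, n = ((z_{α/2} + z_β)·σ/δ)².
z_{α/2} = 1.960 (two-sided α = 0.05); z_β = 1.645 (power 95% → β = 0.05).
n = (3.605 × 98.6 / 41.2)² = 74.43
Round up: n = 75.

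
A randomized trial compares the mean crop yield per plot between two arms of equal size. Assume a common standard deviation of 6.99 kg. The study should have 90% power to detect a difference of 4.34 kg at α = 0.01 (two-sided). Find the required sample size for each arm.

78 per group

For two equal groups, n per group = 2·((z_{α/2} + z_β)·σ/δ)².
z_{α/2} = 2.576; z_β = 1.282 (power 90%).
n = 2 × (3.858 × 6.99 / 4.34)² = 2 × 38.61 = 77.22
Round up: n = 78 per group.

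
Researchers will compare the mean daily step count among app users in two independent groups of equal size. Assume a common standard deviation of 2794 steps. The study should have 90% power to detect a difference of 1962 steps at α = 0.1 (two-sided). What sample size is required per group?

For two equal groups, n per group = 2·((z_{α/2} + z_β)·σ/δ)².
z_{α/2} = 1.645; z_β = 1.282 (power 90%).
n = 2 × (2.927 × 2794 / 1962)² = 2 × 17.37 = 34.74
Round up: n = 35 per group.

35 per group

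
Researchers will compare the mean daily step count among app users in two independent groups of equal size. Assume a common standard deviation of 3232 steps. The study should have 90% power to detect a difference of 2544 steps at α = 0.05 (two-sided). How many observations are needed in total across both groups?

68 total

For two equal groups, n per group = 2·((z_{α/2} + z_β)·σ/δ)².
z_{α/2} = 1.960; z_β = 1.282 (power 90%).
n = 2 × (3.242 × 3232 / 2544)² = 2 × 16.96 = 33.92
Round up: n = 34 per group.
Total across both groups: 2 × 34 = 68.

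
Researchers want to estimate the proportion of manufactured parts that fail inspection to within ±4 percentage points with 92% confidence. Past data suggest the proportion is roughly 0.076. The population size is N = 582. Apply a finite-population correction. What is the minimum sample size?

110

For a proportion with margin E = 0.04 at 92% confidence, z = 1.751.
n = p̂(1−p̂)(z/E)² = 0.076 × 0.924 × (1.751/0.04)² = 134.57 — call this n₀.
Finite-population correction with N = 582: n = n₀ / (1 + (n₀−1)/N) = 134.57 / 1.23 = 109.41
Round up: n = 110.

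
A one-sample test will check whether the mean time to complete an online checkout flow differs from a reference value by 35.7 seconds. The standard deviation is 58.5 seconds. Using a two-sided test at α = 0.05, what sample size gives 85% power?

25

For a one-sample z-test, n = ((z_{α/2} + z_β)·σ/δ)².
z_{α/2} = 1.960 (two-sided α = 0.05); z_β = 1.036 (power 85% → β = 0.15).
n = (2.996 × 58.5 / 35.7)² = 24.10
Round up: n = 25.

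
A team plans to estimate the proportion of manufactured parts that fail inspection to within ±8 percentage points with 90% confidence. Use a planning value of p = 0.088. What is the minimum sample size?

For a proportion with margin E = 0.08 at 90% confidence, z = 1.645.
n = p̂(1−p̂)(z/E)² = 0.088 × 0.912 × (1.645/0.08)² = 33.93
Round up: n = 34.

34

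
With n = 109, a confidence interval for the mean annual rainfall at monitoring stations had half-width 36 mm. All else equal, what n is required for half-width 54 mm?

n = 49

Margin of error scales as 1/√n, so n₂ = n₁·(E₁/E₂)².
n₂ = 109 × (36/54)² = 109 × 0.4444 = 48.44
Round up: n₂ = 49.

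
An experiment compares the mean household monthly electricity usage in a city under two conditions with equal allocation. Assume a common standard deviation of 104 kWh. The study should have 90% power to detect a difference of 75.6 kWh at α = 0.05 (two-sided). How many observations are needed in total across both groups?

80 total

For two equal groups, n per group = 2·((z_{α/2} + z_β)·σ/δ)².
z_{α/2} = 1.960; z_β = 1.282 (power 90%).
n = 2 × (3.242 × 104 / 75.6)² = 2 × 19.89 = 39.78
Round up: n = 40 per group.
Total across both groups: 2 × 40 = 80.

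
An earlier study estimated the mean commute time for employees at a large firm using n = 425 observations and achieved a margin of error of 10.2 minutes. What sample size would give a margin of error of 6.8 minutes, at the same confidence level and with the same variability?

Margin of error scales as 1/√n, so n₂ = n₁·(E₁/E₂)².
n₂ = 425 × (10.2/6.8)² = 425 × 2.25 = 956.25
Round up: n₂ = 957.

957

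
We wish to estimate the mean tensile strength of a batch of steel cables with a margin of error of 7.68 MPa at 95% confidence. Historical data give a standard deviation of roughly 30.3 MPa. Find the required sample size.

For a mean, the margin of error is E = z·σ/√n, so n = (zσ/E)².
At 95% confidence, z = 1.960.
n = (1.960 × 30.3 / 7.68)² = 59.80
Round up: n = 60.

60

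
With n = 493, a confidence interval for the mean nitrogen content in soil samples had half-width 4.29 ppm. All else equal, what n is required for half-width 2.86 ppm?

Margin of error scales as 1/√n, so n₂ = n₁·(E₁/E₂)².
n₂ = 493 × (4.29/2.86)² = 493 × 2.25 = 1109.25
Round up: n₂ = 1110.

1110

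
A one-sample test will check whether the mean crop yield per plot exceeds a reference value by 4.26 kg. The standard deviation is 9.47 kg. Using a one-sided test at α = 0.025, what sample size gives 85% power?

45

For a one-sample z-test, n = ((z_α + z_β)·σ/δ)².
z_α = 1.960 (one-sided α = 0.025); z_β = 1.036 (power 85% → β = 0.15).
n = (2.996 × 9.47 / 4.26)² = 44.36
Round up: n = 45.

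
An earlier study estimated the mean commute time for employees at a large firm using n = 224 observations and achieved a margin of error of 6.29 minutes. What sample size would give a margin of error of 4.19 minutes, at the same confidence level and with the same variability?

505

Margin of error scales as 1/√n, so n₂ = n₁·(E₁/E₂)².
n₂ = 224 × (6.29/4.19)² = 224 × 2.254 = 504.90
Round up: n₂ = 505.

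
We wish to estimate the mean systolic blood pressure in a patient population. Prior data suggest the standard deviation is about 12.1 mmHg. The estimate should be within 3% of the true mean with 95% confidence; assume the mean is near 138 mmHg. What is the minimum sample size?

33

For a mean, the margin of error is E = z·σ/√n, so n = (zσ/E)².
At 95% confidence, z = 1.960.
E = 3% of 138 = 4.14 mmHg.
n = (1.960 × 12.1 / 4.14)² = 32.82
Round up: n = 33.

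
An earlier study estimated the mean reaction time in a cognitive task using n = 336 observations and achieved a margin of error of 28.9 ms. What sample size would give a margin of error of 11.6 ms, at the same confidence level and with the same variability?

n = 2086

Margin of error scales as 1/√n, so n₂ = n₁·(E₁/E₂)².
n₂ = 336 × (28.9/11.6)² = 336 × 6.207 = 2085.55
Round up: n₂ = 2086.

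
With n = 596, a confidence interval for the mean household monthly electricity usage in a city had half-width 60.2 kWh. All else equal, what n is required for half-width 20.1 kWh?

Margin of error scales as 1/√n, so n₂ = n₁·(E₁/E₂)².
n₂ = 596 × (60.2/20.1)² = 596 × 8.97 = 5346.12
Round up: n₂ = 5347.

5347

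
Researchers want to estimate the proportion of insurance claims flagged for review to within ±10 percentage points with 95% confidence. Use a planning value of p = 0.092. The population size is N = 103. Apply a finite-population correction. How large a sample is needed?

25

For a proportion with margin E = 0.1 at 95% confidence, z = 1.960.
n = p̂(1−p̂)(z/E)² = 0.092 × 0.908 × (1.960/0.1)² = 32.09 — call this n₀.
Finite-population correction with N = 103: n = n₀ / (1 + (n₀−1)/N) = 32.09 / 1.302 = 24.65
Round up: n = 25.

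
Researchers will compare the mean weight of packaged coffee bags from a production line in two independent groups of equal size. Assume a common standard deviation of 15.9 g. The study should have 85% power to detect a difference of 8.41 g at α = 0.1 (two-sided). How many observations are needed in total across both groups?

For two equal groups, n per group = 2·((z_{α/2} + z_β)·σ/δ)².
z_{α/2} = 1.645; z_β = 1.036 (power 85%).
n = 2 × (2.681 × 15.9 / 8.41)² = 2 × 25.69 = 51.38
Round up: n = 52 per group.
Total across both groups: 2 × 52 = 104.

104 total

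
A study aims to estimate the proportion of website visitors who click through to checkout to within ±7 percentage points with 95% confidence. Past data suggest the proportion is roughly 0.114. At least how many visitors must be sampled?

For a proportion with margin E = 0.07 at 95% confidence, z = 1.960.
n = p̂(1−p̂)(z/E)² = 0.114 × 0.886 × (1.960/0.07)² = 79.19
Round up: n = 80.

80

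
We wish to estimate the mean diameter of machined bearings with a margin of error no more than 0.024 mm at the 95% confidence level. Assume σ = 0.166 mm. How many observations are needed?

For a mean, the margin of error is E = z·σ/√n, so n = (zσ/E)².
At 95% confidence, z = 1.960.
n = (1.960 × 0.166 / 0.024)² = 183.78
Round up: n = 184.

184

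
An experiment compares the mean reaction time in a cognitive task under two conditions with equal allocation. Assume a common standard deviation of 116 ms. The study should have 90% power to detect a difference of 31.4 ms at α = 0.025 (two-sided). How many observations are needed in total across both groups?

678 total

For two equal groups, n per group = 2·((z_{α/2} + z_β)·σ/δ)².
z_{α/2} = 2.241; z_β = 1.282 (power 90%).
n = 2 × (3.523 × 116 / 31.4)² = 2 × 169.39 = 338.78
Round up: n = 339 per group.
Total across both groups: 2 × 339 = 678.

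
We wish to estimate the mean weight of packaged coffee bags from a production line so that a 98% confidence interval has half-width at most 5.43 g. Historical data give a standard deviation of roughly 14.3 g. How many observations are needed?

38

For a mean, the margin of error is E = z·σ/√n, so n = (zσ/E)².
At 98% confidence, z = 2.326.
n = (2.326 × 14.3 / 5.43)² = 37.52
Round up: n = 38.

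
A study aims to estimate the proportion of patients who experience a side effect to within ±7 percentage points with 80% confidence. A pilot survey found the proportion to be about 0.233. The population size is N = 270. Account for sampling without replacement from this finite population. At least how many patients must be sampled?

For a proportion with margin E = 0.07 at 80% confidence, z = 1.282.
n = p̂(1−p̂)(z/E)² = 0.233 × 0.767 × (1.282/0.07)² = 59.94 — call this n₀.
Finite-population correction with N = 270: n = n₀ / (1 + (n₀−1)/N) = 59.94 / 1.218 = 49.21
Round up: n = 50.

n = 50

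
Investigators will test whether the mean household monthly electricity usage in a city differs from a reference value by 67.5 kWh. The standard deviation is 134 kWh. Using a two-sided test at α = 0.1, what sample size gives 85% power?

29

For a one-sample z-test, n = ((z_{α/2} + z_β)·σ/δ)².
z_{α/2} = 1.645 (two-sided α = 0.1); z_β = 1.036 (power 85% → β = 0.15).
n = (2.681 × 134 / 67.5)² = 28.33
Round up: n = 29.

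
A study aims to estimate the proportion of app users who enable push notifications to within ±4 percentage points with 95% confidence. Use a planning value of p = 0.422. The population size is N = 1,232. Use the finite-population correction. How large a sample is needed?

For a proportion with margin E = 0.04 at 95% confidence, z = 1.960.
n = p̂(1−p̂)(z/E)² = 0.422 × 0.578 × (1.960/0.04)² = 585.64 — call this n₀.
Finite-population correction with N = 1,232: n = n₀ / (1 + (n₀−1)/N) = 585.64 / 1.475 = 397.04
Round up: n = 398.

398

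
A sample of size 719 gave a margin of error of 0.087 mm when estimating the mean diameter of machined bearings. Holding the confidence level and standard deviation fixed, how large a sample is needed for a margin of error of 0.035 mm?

n = 4443

Margin of error scales as 1/√n, so n₂ = n₁·(E₁/E₂)².
n₂ = 719 × (0.087/0.035)² = 719 × 6.179 = 4442.70
Round up: n₂ = 4443.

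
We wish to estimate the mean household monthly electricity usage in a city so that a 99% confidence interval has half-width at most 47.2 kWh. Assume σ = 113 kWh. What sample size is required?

39

For a mean, the margin of error is E = z·σ/√n, so n = (zσ/E)².
At 99% confidence, z = 2.576.
n = (2.576 × 113 / 47.2)² = 38.03
Round up: n = 39.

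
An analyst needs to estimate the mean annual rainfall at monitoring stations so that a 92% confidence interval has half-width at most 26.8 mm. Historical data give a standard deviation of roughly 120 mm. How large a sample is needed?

n = 62

For a mean, the margin of error is E = z·σ/√n, so n = (zσ/E)².
At 92% confidence, z = 1.751.
n = (1.751 × 120 / 26.8)² = 61.47
Round up: n = 62.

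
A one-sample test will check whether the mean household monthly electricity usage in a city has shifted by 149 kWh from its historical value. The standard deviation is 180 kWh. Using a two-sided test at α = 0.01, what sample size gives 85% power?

20

For a one-sample z-test, n = ((z_{α/2} + z_β)·σ/δ)².
z_{α/2} = 2.576 (two-sided α = 0.01); z_β = 1.036 (power 85% → β = 0.15).
n = (3.612 × 180 / 149)² = 19.04
Round up: n = 20.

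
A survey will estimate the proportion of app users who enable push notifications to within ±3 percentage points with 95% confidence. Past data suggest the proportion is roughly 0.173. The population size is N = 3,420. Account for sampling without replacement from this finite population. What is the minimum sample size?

519

For a proportion with margin E = 0.03 at 95% confidence, z = 1.960.
n = p̂(1−p̂)(z/E)² = 0.173 × 0.827 × (1.960/0.03)² = 610.69 — call this n₀.
Finite-population correction with N = 3,420: n = n₀ / (1 + (n₀−1)/N) = 610.69 / 1.178 = 518.41
Round up: n = 519.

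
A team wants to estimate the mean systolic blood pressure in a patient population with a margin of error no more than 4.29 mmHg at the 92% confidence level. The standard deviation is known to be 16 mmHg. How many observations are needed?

For a mean, the margin of error is E = z·σ/√n, so n = (zσ/E)².
At 92% confidence, z = 1.751.
n = (1.751 × 16 / 4.29)² = 42.65
Round up: n = 43.

43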